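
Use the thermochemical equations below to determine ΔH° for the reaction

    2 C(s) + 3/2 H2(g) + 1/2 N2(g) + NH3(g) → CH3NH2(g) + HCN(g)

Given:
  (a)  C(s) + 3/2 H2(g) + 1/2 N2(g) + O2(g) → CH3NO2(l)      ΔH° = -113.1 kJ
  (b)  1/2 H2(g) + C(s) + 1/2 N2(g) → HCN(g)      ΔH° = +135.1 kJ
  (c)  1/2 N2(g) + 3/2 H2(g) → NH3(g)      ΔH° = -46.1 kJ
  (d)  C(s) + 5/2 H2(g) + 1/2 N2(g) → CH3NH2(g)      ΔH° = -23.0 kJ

(a): not needed (CH3NO2(l) appears nowhere else).
(b) as written (HCN(g) already on the product side): +135.1 kJ
(c) reversed (reverse to put NH3(g) on the reactant side): +46.1 kJ
(d) as written (CH3NH2(g) already on the product side): -23.0 kJ
By Hess's law, ΔH° = (1)·(+135.1) + (-1)·(-46.1) + (1)·(-23.0) = 158.2 kJ

ΔH° = 158.2 kJ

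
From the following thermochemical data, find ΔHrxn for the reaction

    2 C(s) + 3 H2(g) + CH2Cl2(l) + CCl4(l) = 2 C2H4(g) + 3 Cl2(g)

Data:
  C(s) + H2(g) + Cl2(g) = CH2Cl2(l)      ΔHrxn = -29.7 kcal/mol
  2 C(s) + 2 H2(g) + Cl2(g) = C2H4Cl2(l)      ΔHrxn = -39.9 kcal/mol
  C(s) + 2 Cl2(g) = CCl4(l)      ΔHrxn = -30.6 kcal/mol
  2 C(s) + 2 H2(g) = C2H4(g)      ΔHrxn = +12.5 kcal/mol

ΔHrxn = 85.3 kcal/mol

equation 1 reversed: +29.7 kcal/mol
equation 2: not needed.
equation 3 reversed: +30.6 kcal/mol
equation 4 × 2: (2)·(+12.5) = +25.0 kcal/mol
By Hess's law, ΔHrxn = (+29.7) + (+30.6) + (+25.0) = 85.3 kcal/mol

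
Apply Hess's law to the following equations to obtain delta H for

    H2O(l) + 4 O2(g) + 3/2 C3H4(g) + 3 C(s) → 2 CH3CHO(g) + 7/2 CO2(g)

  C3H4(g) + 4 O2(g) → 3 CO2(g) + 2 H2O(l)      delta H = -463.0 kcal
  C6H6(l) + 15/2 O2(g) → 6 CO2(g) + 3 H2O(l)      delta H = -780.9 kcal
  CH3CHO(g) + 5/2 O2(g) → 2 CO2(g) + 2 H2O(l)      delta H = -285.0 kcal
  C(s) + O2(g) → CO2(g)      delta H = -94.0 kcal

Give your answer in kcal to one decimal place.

equation 1 × 3/2 (scale by 3/2 for the 3/2 C3H4(g)): (3/2)·(-463.0) = -694.5 kcal
equation 2: not needed (C6H6(l) appears nowhere else).
equation 3 reversed and × 2 (CH3CHO(g) must end up as a product; ×2 to match 2 CH3CHO(g) in the target): (-2)·(-285.0) = +570.0 kcal
equation 4 × 3 (scale by 3 for the 3 C(s)): (3)·(-94.0) = -282.0 kcal
delta H = (3/2)·(-463.0) + (-2)·(-285.0) + (3)·(-94.0) = -406.5 kcal

delta H = -406.5 kcal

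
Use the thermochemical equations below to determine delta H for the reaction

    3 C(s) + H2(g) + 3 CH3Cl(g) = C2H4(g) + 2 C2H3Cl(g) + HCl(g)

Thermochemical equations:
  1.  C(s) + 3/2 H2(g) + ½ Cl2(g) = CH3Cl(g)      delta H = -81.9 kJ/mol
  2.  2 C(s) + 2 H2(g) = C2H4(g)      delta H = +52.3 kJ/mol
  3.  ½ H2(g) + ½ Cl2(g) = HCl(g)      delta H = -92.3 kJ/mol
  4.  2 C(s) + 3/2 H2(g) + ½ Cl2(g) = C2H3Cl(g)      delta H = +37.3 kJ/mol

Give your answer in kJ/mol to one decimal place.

eq. 1 reversed and × 3 (reverse to put CH3Cl(g) on the reactant side; scale by 3 for the 3 CH3Cl(g)): (-3)·(-81.9) = +245.7 kJ/mol
eq. 2 as written (C2H4(g) already on the product side): +52.3 kJ/mol
eq. 3 as written (HCl(g) already on the product side): -92.3 kJ/mol
eq. 4 × 2 (scale by 2 for the 2 C2H3Cl(g)): (2)·(+37.3) = +74.6 kJ/mol
By Hess's law, delta H = (-3)·(-81.9) + (1)·(+52.3) + (1)·(-92.3) + (2)·(+37.3) = 280.3 kJ/mol

delta H = 280.3 kJ/mol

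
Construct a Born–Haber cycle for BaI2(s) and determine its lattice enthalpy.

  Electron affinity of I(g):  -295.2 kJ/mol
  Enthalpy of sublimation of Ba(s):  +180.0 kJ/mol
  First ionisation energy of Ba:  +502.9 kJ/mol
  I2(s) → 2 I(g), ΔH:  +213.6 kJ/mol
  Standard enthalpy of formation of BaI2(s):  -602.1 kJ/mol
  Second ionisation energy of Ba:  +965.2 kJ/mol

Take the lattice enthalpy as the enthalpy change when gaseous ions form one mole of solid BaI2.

U = -1873.4 kJ/mol

ΔHf° = 1·ΔHsub + 1·(ΣIE) + 1·D(I2) + 2·EA + U
-602.1 = 1·(+180.0) + 1·(+1468.1) + 1·(+213.6) + 2·(-295.2) + U
U = -602.1 − (+1271.3) = -1873.4 kJ/mol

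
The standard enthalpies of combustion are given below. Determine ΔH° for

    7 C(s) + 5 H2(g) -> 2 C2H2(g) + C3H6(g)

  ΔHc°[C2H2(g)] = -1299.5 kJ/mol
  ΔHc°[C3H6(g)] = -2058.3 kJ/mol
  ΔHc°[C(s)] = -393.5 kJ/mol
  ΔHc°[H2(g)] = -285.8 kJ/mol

With combustion enthalpies, reactants minus products:
= [7·(-393.5) + 5·(-285.8)] − [2·(-1299.5) + 1·(-2058.3)]
= 473.8 kJ/mol

ΔH° = 473.8 kJ/mol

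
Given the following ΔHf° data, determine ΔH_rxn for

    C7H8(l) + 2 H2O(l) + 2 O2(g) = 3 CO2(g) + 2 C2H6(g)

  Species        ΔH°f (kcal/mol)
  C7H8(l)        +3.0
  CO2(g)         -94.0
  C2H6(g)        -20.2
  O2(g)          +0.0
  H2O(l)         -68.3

ΔH_rxn = -188.8 kcal/mol

Products: 3·(-94.0) + 2·(-20.2) = -322.4
Reactants: 1·(+3.0) + 2·(-68.3) + 2·(+0.0) = -133.6
ΔH_rxn = (-322.4) − (-133.6) = -188.8 kcal/mol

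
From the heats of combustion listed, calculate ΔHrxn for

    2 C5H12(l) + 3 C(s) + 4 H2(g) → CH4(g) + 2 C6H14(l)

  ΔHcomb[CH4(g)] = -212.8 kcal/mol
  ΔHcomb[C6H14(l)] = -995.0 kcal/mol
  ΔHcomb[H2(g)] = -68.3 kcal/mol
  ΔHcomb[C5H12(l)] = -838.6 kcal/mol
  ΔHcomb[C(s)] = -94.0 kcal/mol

ΔHrxn = -29.6 kcal/mol

With combustion enthalpies, reactants minus products:
= [2·(-838.6) + 3·(-94.0) + 4·(-68.3)] − [1·(-212.8) + 2·(-995.0)]
= -29.6 kcal/mol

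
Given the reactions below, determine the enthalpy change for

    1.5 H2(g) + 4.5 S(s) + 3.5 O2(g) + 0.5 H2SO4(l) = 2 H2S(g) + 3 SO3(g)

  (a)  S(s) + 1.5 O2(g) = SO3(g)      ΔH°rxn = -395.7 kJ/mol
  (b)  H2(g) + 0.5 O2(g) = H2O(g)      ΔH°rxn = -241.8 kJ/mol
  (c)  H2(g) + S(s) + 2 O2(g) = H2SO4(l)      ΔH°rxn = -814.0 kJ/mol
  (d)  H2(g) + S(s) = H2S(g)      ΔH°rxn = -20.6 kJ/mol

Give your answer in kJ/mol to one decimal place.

ΔH°rxn = -821.3 kJ/mol

(a) × 3: (3)·(-395.7) = -1187.1 kJ/mol
(b): not needed.
(c) reversed and × 1/2: (-1/2)·(-814.0) = +407.0 kJ/mol
(d) × 2: (2)·(-20.6) = -41.2 kJ/mol
By Hess's law, ΔH°rxn = (3)·(-395.7) + (-1/2)·(-814.0) + (2)·(-20.6) = -821.3 kJ/mol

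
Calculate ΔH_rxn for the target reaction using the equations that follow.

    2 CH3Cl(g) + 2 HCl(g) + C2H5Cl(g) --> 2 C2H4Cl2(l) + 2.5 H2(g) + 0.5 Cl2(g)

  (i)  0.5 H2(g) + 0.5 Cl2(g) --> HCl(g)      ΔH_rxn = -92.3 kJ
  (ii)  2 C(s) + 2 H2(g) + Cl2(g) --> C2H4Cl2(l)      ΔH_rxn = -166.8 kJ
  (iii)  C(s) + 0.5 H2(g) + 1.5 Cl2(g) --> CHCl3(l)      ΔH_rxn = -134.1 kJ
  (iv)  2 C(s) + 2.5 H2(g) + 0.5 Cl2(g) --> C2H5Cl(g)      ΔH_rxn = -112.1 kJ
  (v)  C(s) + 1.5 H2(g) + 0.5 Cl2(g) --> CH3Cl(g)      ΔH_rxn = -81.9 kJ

(i) reversed and × 2: (-2)·(-92.3) = +184.6 kJ
(ii) × 2: (2)·(-166.8) = -333.6 kJ
(iii): not needed.
(iv) reversed: +112.1 kJ
(v) reversed and × 2: (-2)·(-81.9) = +163.8 kJ
Combining the equations, ΔH_rxn = (-2)·(-92.3) + (2)·(-166.8) + (-1)·(-112.1) + (-2)·(-81.9) = 126.9 kJ

ΔH_rxn = 126.9 kJ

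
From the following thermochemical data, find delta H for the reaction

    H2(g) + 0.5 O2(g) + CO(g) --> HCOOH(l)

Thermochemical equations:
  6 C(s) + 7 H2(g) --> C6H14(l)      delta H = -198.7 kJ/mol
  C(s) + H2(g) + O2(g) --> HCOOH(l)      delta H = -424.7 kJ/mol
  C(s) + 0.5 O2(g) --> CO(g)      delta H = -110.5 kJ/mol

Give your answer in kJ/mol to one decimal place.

equation 1: not needed (C6H14(l) appears nowhere else).
equation 2 as written (HCOOH(l) already on the product side): -424.7 kJ/mol
equation 3 reversed (CO(g) must end up as a reactant): +110.5 kJ/mol
Summing the manipulated equations, delta H = (-424.7) + (+110.5) = -314.2 kJ/mol

delta H = -314.2 kJ/mol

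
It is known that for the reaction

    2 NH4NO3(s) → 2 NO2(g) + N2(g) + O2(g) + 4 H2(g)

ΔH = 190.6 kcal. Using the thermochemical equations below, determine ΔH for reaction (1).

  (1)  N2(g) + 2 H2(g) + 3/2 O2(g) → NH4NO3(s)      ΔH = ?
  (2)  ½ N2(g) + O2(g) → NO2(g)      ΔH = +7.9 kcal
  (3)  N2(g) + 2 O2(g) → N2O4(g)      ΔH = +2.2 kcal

(1) reversed and × 2 (NH4NO3(s) must end up as a reactant; ×2 to match 2 NH4NO3(s) in the target): contributes −2·x
(2) × 2 (×2 to match 2 NO2(g) in the target): (2)·(+7.9) = +15.8 kcal
(3): not needed (N2O4(g) appears nowhere else).
+190.6 = (+15.8) − 2·x
x = (+190.6 − (+15.8)) / (-2) = -87.4 kcal

ΔH = -87.4 kcal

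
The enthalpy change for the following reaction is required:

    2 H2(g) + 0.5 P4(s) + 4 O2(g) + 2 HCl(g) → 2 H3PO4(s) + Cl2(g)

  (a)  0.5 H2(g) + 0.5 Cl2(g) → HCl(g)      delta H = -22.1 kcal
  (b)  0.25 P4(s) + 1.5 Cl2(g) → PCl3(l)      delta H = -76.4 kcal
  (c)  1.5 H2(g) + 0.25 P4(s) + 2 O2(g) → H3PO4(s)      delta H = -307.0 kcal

delta H = -569.8 kcal

(a) reversed and × 2 (reverse to put HCl(g) on the reactant side; ×2 to match 2 HCl(g) in the target): (-2)·(-22.1) = +44.2 kcal
(b): not needed (PCl3(l) appears nowhere else).
(c) × 2 (scale by 2 for the 2 H3PO4(s)): (2)·(-307.0) = -614.0 kcal
By Hess's law, delta H = (-2)·(-22.1) + (2)·(-307.0) = -569.8 kcal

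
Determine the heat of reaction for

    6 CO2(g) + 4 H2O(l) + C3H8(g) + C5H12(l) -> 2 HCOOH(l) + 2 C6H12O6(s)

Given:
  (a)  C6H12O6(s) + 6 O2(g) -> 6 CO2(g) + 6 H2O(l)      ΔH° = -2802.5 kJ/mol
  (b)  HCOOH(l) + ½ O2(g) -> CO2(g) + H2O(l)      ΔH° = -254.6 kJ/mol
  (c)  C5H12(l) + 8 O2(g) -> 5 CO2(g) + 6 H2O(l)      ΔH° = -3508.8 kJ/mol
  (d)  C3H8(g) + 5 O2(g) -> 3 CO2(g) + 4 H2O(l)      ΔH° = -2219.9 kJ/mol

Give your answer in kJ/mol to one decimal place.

(a) reversed and × 2: (-2)·(-2802.5) = +5605.0 kJ/mol
(b) reversed and × 2: (-2)·(-254.6) = +509.2 kJ/mol
(c) as written: -3508.8 kJ/mol
(d) as written: -2219.9 kJ/mol
Since enthalpy is a state function, ΔH° = (+5605.0) + (+509.2) + (-3508.8) + (-2219.9) = 385.5 kJ/mol

ΔH° = 385.5 kJ/mol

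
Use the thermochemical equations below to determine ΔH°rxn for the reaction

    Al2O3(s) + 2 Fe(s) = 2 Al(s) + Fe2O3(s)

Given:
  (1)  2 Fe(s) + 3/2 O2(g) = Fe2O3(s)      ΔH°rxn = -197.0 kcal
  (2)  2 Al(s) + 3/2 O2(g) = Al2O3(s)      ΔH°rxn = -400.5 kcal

ΔH°rxn = 203.5 kcal

(1) as written (Fe2O3(s) already on the product side): -197.0 kcal
(2) reversed (reverse to put Al2O3(s) on the reactant side): +400.5 kcal
ΔH°rxn = (1)·(-197.0) + (-1)·(-400.5) = 203.5 kcal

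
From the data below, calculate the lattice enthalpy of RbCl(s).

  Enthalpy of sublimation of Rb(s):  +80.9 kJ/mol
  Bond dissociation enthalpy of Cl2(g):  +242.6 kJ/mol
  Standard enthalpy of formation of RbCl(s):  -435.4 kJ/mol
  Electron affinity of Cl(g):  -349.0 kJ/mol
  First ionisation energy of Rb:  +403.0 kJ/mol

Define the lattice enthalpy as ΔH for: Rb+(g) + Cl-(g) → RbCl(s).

U = -691.6 kJ/mol

ΔHf° = 1·ΔHsub + 1·(ΣIE) + 1/2·D(Cl2) + 1·EA + U
-435.4 = 1·(+80.9) + 1·(+403.0) + 1/2·(+242.6) + 1·(-349.0) + U
U = -435.4 − (+256.2) = -691.6 kJ/mol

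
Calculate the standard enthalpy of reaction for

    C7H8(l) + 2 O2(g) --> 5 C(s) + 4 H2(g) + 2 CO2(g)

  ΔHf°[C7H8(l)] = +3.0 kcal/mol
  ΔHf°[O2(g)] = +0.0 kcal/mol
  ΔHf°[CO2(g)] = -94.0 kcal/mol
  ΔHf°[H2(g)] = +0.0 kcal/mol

Products: 5·(+0.0) + 4·(+0.0) + 2·(-94.0) = -188.0
Reactants: 1·(+3.0) + 2·(+0.0) = +3.0
ΔH°rxn = (-188.0) − (+3.0) = -191.0 kcal/mol

ΔH°rxn = -191.0 kcal/mol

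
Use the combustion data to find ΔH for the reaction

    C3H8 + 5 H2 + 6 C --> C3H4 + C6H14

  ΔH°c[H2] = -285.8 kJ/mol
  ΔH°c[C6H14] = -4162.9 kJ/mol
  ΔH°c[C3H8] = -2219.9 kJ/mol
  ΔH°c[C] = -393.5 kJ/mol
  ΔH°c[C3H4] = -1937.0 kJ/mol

With combustion enthalpies, reactants minus products:
= [1·(-2219.9) + 5·(-285.8) + 6·(-393.5)] − [1·(-1937.0) + 1·(-4162.9)]
= 90.0 kJ/mol

ΔH = 90.0 kJ/mol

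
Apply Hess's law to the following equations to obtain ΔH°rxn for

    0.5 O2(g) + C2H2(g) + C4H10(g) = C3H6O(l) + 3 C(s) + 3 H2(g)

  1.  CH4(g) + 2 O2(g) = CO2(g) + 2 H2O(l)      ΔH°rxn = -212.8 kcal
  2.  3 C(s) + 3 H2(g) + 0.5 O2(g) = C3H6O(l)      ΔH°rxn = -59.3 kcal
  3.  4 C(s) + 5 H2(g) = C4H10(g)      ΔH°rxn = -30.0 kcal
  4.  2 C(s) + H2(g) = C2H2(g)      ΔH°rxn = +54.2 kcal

ΔH°rxn = -83.5 kcal

eq. 1: not needed.
eq. 2 as written: -59.3 kcal
eq. 3 reversed: +30.0 kcal
eq. 4 reversed: -54.2 kcal
Since enthalpy is a state function, ΔH°rxn = (-59.3) + (+30.0) + (-54.2) = -83.5 kcal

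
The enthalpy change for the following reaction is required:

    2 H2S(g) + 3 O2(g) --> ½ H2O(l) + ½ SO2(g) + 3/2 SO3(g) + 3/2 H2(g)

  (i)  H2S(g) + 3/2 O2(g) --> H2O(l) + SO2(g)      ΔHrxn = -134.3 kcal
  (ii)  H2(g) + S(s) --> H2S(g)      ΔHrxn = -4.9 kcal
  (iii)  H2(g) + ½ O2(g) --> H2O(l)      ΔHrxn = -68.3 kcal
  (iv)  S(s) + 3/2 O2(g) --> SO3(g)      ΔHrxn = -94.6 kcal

(i) × 1/2: (1/2)·(-134.3) = -67.15 kcal
(ii) reversed and × 3/2: (-3/2)·(-4.9) = +7.35 kcal
(iii): not needed.
(iv) × 3/2: (3/2)·(-94.6) = -141.9 kcal
ΔHrxn = (-67.15) + (+7.35) + (-141.9) = -201.7 kcal

ΔHrxn = -201.7 kcal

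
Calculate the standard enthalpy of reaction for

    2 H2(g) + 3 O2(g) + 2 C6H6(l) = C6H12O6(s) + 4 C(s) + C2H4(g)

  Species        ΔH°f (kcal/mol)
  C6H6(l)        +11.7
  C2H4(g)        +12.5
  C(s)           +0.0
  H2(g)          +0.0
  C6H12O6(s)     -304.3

ΔHrxn = -315.2 kcal/mol

ΔH°rxn = Σ nΔHf°(products) − Σ nΔHf°(reactants).
Products: 1·(-304.3) + 4·(+0.0) + 1·(+12.5) = -291.8
Reactants: 2·(+0.0) + 3·(+0.0) + 2·(+11.7) = +23.4
ΔHrxn = (-291.8) − (+23.4) = -315.2 kcal/mol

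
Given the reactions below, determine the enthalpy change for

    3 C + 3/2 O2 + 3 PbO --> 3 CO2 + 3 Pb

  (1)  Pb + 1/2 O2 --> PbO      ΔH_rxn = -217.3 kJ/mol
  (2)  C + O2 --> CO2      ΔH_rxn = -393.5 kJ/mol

ΔH_rxn = -528.6 kJ/mol

(1) reversed and × 3 (PbO must end up as a reactant; scale by 3 for the 3 PbO): (-3)·(-217.3) = +651.9 kJ/mol
(2) × 3 (scale by 3 for the 3 CO2): (3)·(-393.5) = -1180.5 kJ/mol
Combining the equations, ΔH_rxn = (+651.9) + (-1180.5) = -528.6 kJ/mol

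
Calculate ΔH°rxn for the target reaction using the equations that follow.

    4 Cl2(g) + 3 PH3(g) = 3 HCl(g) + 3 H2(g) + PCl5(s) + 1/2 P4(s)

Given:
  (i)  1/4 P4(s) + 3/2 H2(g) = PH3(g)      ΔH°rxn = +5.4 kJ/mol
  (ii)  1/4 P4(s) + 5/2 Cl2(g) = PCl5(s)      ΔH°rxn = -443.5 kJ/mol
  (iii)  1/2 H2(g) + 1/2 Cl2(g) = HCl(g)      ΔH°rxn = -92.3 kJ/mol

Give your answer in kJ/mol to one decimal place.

(i) reversed and × 3: (-3)·(+5.4) = -16.2 kJ/mol
(ii) as written: -443.5 kJ/mol
(iii) × 3: (3)·(-92.3) = -276.9 kJ/mol
ΔH°rxn = (-3)·(+5.4) + (1)·(-443.5) + (3)·(-92.3) = -736.6 kJ/mol

ΔH°rxn = -736.6 kJ/mol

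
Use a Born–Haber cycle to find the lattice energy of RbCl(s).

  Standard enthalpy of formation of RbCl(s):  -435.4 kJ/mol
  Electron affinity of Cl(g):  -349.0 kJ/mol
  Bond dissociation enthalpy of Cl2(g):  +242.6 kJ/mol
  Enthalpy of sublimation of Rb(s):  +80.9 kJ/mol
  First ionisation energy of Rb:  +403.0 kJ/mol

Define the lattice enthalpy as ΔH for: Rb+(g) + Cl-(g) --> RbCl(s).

ΔHf° = 1·ΔHsub + 1·(ΣIE) + 1/2·D(Cl2) + 1·EA + U
-435.4 = 1·(+80.9) + 1·(+403.0) + 1/2·(+242.6) + 1·(-349.0) + U
U = -435.4 − (+256.2) = -691.6 kJ/mol

U = -691.6 kJ/mol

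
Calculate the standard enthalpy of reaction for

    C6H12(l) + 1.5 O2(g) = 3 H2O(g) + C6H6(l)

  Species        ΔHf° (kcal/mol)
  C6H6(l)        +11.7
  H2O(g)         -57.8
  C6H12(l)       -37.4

Products: 3·(-57.8) + 1·(+11.7) = -161.7
Reactants: 1·(-37.4) + 3/2·(+0.0) = -37.4
ΔH°rxn = (-161.7) − (-37.4) = -124.3 kcal/mol

ΔH°rxn = -124.3 kcal/mol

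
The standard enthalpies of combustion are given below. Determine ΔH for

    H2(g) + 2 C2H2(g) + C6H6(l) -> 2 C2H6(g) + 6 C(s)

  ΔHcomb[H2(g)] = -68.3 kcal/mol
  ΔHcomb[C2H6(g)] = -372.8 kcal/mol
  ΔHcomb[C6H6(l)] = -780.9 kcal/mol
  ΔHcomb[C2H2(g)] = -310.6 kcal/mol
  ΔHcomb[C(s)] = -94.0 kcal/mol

ΔH = -160.8 kcal/mol

With combustion enthalpies, reactants minus products:
= [1·(-68.3) + 2·(-310.6) + 1·(-780.9)] − [2·(-372.8) + 6·(-94.0)]
= -160.8 kcal/mol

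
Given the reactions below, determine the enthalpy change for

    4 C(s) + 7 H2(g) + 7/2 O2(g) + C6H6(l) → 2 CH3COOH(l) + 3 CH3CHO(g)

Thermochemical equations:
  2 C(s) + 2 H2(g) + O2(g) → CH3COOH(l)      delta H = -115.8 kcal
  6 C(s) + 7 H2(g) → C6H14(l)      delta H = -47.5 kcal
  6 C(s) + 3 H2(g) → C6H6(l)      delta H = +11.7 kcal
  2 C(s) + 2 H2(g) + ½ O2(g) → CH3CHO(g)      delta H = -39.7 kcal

delta H = -362.4 kcal

equation 1 × 2 (×2 to match 2 CH3COOH(l) in the target): (2)·(-115.8) = -231.6 kcal
equation 2: not needed (C6H14(l) appears nowhere else).
equation 3 reversed (C6H6(l) must end up as a reactant): -11.7 kcal
equation 4 × 3 (×3 to match 3 CH3CHO(g) in the target): (3)·(-39.7) = -119.1 kcal
delta H = (2)·(-115.8) + (-1)·(+11.7) + (3)·(-39.7) = -362.4 kcal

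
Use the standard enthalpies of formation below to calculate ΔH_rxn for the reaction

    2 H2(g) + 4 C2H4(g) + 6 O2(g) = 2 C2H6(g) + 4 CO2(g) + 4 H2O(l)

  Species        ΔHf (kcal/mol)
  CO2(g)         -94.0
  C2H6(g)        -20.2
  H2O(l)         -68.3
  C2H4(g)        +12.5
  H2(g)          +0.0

ΔH°rxn = Σ nΔHf°(products) − Σ nΔHf°(reactants).
Products: 2·(-20.2) + 4·(-94.0) + 4·(-68.3) = -689.6
Reactants: 2·(+0.0) + 4·(+12.5) + 6·(+0.0) = +50.0
ΔH_rxn = (-689.6) − (+50.0) = -739.6 kcal/mol

ΔH_rxn = -739.6 kcal/mol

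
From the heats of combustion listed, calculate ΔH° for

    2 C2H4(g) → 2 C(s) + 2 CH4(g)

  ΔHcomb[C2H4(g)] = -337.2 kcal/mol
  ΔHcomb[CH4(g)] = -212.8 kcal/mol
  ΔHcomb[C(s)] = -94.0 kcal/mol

Using ΔH = Σ nΔHc°(reactants) − Σ nΔHc°(products):
= [2·(-337.2)] − [2·(-94.0) + 2·(-212.8)]
= -60.8 kcal/mol

ΔH° = -60.8 kcal/mol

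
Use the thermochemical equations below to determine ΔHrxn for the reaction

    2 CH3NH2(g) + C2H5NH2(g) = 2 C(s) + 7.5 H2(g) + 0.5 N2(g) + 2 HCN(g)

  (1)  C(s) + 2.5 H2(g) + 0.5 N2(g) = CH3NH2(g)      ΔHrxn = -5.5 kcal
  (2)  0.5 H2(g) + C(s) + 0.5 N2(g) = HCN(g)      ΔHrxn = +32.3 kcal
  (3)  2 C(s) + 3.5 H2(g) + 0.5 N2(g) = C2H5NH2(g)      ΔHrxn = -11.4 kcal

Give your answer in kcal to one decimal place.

(1) reversed and × 2: (-2)·(-5.5) = +11.0 kcal
(2) × 2: (2)·(+32.3) = +64.6 kcal
(3) reversed: +11.4 kcal
Since enthalpy is a state function, ΔHrxn = (-2)·(-5.5) + (2)·(+32.3) + (-1)·(-11.4) = 87.0 kcal

ΔHrxn = 87.0 kcal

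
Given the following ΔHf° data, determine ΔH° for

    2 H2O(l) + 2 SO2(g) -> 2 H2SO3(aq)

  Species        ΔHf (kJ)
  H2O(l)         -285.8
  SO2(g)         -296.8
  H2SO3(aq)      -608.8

ΔH° = -52.4 kJ

Products: 2·(-608.8) = -1217.6
Reactants: 2·(-285.8) + 2·(-296.8) = -1165.2
ΔH° = (-1217.6) − (-1165.2) = -52.4 kJ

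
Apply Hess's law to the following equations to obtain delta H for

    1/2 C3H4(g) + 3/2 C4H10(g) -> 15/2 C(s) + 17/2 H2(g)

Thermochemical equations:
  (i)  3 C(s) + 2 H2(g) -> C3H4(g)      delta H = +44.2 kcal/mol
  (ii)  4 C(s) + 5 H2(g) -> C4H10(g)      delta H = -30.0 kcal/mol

delta H = 22.9 kcal/mol

(i) reversed and × 1/2: (-1/2)·(+44.2) = -22.1 kcal/mol
(ii) reversed and × 3/2: (-3/2)·(-30.0) = +45.0 kcal/mol
Summing the manipulated equations, delta H = (-22.1) + (+45.0) = 22.9 kcal/mol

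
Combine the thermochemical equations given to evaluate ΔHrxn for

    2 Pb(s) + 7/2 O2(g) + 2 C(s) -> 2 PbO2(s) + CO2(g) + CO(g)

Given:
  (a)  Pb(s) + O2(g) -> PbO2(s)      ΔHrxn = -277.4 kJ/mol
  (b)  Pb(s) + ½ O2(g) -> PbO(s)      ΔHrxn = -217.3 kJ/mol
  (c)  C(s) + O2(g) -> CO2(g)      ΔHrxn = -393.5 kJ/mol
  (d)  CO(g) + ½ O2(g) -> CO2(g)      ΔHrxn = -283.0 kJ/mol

(a) × 2 (scale by 2 for the 2 PbO2(s)): (2)·(-277.4) = -554.8 kJ/mol
(b): not needed (PbO(s) appears nowhere else).
(c) × 2 (×2 to match 2 C(s) in the target): (2)·(-393.5) = -787.0 kJ/mol
(d) reversed (reverse to put CO(g) on the product side): +283.0 kJ/mol
ΔHrxn = (2)·(-277.4) + (2)·(-393.5) + (-1)·(-283.0) = -1058.8 kJ/mol

ΔHrxn = -1058.8 kJ/mol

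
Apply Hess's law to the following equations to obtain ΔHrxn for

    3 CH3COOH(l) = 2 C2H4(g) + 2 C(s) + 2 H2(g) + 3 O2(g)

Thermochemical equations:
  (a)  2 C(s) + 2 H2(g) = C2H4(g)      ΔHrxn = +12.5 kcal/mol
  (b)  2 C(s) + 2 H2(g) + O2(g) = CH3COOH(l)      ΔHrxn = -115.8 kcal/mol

ΔHrxn = 372.4 kcal/mol

(a) × 2 (×2 to match 2 C2H4(g) in the target): (2)·(+12.5) = +25.0 kcal/mol
(b) reversed and × 3 (reverse to put CH3COOH(l) on the reactant side; ×3 to match 3 CH3COOH(l) in the target): (-3)·(-115.8) = +347.4 kcal/mol
ΔHrxn = (+25.0) + (+347.4) = 372.4 kcal/mol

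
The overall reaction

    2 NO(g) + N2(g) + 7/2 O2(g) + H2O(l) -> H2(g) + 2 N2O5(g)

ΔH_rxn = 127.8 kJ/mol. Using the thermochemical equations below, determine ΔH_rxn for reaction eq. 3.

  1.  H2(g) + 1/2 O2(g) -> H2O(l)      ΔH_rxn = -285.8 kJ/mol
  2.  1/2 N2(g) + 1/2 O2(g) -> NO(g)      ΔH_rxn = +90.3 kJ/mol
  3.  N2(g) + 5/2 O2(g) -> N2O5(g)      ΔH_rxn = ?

ΔH_rxn = 11.3 kJ/mol

eq. 1 reversed: +285.8 kJ/mol
eq. 2 reversed and × 2: (-2)·(+90.3) = -180.6 kJ/mol
eq. 3 × 2: contributes 2·x
+127.8 = (+285.8) + (-180.6) + 2·x
x = (+127.8 − (+105.2)) / (2) = 11.3 kJ/mol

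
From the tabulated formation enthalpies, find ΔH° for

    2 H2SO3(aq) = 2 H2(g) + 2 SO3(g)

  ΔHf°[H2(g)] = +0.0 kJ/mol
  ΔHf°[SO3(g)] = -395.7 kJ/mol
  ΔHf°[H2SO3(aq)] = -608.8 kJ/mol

ΔH°rxn = Σ nΔHf°(products) − Σ nΔHf°(reactants).
Products: 2·(+0.0) + 2·(-395.7) = -791.4
Reactants: 2·(-608.8) = -1217.6
ΔH° = (-791.4) − (-1217.6) = 426.2 kJ/mol

ΔH° = 426.2 kJ/mol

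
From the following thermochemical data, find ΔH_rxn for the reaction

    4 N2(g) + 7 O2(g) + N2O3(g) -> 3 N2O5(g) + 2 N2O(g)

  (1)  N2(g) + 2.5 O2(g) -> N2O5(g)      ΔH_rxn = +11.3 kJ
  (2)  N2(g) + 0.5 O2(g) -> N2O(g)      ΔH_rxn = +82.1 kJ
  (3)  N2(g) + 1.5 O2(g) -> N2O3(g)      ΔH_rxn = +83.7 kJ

(1) × 3 (scale by 3 for the 3 N2O5(g)): (3)·(+11.3) = +33.9 kJ
(2) × 2 (×2 to match 2 N2O(g) in the target): (2)·(+82.1) = +164.2 kJ
(3) reversed (reverse to put N2O3(g) on the reactant side): -83.7 kJ
ΔH_rxn = (3)·(+11.3) + (2)·(+82.1) + (-1)·(+83.7) = 114.4 kJ

ΔH_rxn = 114.4 kJ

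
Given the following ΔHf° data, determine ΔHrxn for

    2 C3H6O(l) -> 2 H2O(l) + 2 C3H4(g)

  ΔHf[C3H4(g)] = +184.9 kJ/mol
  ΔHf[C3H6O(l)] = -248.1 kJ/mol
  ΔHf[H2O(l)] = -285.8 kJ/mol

ΔH°rxn = Σ nΔHf°(products) − Σ nΔHf°(reactants).
Products: 2·(-285.8) + 2·(+184.9) = -201.8
Reactants: 2·(-248.1) = -496.2
ΔHrxn = (-201.8) − (-496.2) = 294.4 kJ/mol

ΔHrxn = 294.4 kJ/mol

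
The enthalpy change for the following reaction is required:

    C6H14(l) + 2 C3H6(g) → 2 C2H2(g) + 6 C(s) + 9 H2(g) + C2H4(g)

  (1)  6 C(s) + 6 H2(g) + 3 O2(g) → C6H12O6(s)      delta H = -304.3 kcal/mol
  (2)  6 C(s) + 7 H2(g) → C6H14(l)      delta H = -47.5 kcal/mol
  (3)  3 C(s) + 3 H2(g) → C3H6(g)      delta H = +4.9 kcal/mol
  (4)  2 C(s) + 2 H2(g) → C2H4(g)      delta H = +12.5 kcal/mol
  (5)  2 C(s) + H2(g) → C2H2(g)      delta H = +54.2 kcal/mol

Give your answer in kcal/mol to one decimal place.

(1): not needed.
(2) reversed: +47.5 kcal/mol
(3) reversed and × 2: (-2)·(+4.9) = -9.8 kcal/mol
(4) as written: +12.5 kcal/mol
(5) × 2: (2)·(+54.2) = +108.4 kcal/mol
Summing the manipulated equations, delta H = (+47.5) + (-9.8) + (+12.5) + (+108.4) = 158.6 kcal/mol

delta H = 158.6 kcal/mol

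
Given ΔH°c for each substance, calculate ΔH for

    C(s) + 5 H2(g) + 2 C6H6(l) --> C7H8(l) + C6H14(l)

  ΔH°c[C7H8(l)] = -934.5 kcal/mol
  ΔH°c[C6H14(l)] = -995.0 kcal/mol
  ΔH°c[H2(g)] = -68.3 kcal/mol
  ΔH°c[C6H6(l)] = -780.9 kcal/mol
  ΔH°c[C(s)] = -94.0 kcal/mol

ΔH = -67.8 kcal/mol

With combustion enthalpies, reactants minus products:
= [1·(-94.0) + 5·(-68.3) + 2·(-780.9)] − [1·(-934.5) + 1·(-995.0)]
= -67.8 kcal/mol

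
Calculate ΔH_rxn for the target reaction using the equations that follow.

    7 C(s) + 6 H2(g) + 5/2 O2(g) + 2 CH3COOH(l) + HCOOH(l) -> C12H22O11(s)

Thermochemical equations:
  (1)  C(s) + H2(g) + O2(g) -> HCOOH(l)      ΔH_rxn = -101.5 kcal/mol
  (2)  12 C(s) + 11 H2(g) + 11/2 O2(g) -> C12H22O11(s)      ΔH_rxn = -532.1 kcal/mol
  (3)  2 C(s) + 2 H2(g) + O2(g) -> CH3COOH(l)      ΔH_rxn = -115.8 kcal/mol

ΔH_rxn = -199.0 kcal/mol

(1) reversed (reverse to put HCOOH(l) on the reactant side): +101.5 kcal/mol
(2) as written (C12H22O11(s) already on the product side): -532.1 kcal/mol
(3) reversed and × 2 (reverse to put CH3COOH(l) on the reactant side; ×2 to match 2 CH3COOH(l) in the target): (-2)·(-115.8) = +231.6 kcal/mol
ΔH_rxn = (-1)·(-101.5) + (1)·(-532.1) + (-2)·(-115.8) = -199.0 kcal/mol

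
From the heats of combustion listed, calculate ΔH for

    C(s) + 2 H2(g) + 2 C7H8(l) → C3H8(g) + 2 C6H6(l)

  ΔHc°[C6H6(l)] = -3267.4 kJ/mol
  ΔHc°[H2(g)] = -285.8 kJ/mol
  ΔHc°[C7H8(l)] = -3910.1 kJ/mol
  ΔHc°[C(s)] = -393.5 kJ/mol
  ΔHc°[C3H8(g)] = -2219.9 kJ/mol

ΔH = -30.6 kJ/mol

With combustion enthalpies, reactants minus products:
= [1·(-393.5) + 2·(-285.8) + 2·(-3910.1)] − [1·(-2219.9) + 2·(-3267.4)]
= -30.6 kJ/mol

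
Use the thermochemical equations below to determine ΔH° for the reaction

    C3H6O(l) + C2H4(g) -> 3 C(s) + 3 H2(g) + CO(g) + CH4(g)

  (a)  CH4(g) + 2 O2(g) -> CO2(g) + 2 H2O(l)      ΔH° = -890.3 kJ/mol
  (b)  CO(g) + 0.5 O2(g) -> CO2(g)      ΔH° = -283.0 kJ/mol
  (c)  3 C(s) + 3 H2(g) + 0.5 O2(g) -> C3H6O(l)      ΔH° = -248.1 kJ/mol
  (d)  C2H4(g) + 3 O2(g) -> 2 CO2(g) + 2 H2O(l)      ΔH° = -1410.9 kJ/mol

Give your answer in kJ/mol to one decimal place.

ΔH° = 10.5 kJ/mol

(a) reversed (reverse to put CH4(g) on the product side): +890.3 kJ/mol
(b) reversed (reverse to put CO(g) on the product side): +283.0 kJ/mol
(c) reversed (reverse to put C3H6O(l) on the reactant side): +248.1 kJ/mol
(d) as written (C2H4(g) already on the reactant side): -1410.9 kJ/mol
ΔH° = (+890.3) + (+283.0) + (+248.1) + (-1410.9) = 10.5 kJ/mol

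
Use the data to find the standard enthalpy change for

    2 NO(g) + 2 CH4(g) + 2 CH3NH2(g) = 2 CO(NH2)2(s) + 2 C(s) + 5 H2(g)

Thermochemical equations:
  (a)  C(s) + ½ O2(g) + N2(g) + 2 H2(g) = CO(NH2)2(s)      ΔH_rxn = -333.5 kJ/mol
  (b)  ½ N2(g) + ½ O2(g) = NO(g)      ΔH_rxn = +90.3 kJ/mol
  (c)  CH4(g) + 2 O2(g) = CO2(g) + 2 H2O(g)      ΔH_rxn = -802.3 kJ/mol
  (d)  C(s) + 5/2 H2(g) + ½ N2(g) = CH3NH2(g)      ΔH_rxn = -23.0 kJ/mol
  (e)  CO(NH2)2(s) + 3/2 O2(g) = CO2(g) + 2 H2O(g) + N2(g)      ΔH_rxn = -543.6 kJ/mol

ΔH_rxn = -652.0 kJ/mol

(a): not needed.
(b) reversed and × 2: (-2)·(+90.3) = -180.6 kJ/mol
(c) × 2: (2)·(-802.3) = -1604.6 kJ/mol
(d) reversed and × 2: (-2)·(-23.0) = +46.0 kJ/mol
(e) reversed and × 2: (-2)·(-543.6) = +1087.2 kJ/mol
ΔH_rxn = (-2)·(+90.3) + (2)·(-802.3) + (-2)·(-23.0) + (-2)·(-543.6) = -652.0 kJ/mol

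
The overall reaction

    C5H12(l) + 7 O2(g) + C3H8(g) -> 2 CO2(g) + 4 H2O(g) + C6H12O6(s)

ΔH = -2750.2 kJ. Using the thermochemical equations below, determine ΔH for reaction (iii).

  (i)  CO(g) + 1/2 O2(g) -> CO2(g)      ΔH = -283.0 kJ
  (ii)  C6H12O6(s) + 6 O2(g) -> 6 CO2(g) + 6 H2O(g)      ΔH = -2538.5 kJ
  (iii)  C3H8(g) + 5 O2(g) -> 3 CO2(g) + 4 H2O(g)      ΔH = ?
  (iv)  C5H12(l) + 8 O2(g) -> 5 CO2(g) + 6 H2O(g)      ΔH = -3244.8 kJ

ΔH = -2043.9 kJ

(i): not needed (CO(g) appears nowhere else).
(ii) reversed (reverse to put C6H12O6(s) on the product side): +2538.5 kJ
(iii) as written (C3H8(g) already on the reactant side): contributes x
(iv) as written (C5H12(l) already on the reactant side): -3244.8 kJ
-2750.2 = (+2538.5) + (-3244.8) + x
x = (-2750.2 − (-706.3)) / (1) = -2043.9 kJ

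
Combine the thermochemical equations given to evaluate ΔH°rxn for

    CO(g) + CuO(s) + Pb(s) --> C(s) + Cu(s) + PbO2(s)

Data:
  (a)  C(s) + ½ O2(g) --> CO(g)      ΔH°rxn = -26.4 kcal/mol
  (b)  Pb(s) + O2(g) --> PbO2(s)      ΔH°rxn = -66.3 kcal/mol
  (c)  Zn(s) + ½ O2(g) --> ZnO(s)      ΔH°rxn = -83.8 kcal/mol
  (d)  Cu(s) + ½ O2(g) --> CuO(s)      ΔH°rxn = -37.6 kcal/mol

(a) reversed: +26.4 kcal/mol
(b) as written: -66.3 kcal/mol
(c): not needed.
(d) reversed: +37.6 kcal/mol
Summing the manipulated equations, ΔH°rxn = (+26.4) + (-66.3) + (+37.6) = -2.3 kcal/mol

ΔH°rxn = -2.3 kcal/mol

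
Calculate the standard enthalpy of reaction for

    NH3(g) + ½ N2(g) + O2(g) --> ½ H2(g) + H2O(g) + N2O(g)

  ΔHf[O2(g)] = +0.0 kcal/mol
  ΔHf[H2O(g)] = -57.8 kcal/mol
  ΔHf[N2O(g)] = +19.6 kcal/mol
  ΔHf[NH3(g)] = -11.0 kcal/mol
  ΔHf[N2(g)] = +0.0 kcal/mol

Products: 1/2·(+0.0) + 1·(-57.8) + 1·(+19.6) = -38.2
Reactants: 1·(-11.0) + 1/2·(+0.0) + 1·(+0.0) = -11.0
ΔHrxn = (-38.2) − (-11.0) = -27.2 kcal/mol

ΔHrxn = -27.2 kcal/mol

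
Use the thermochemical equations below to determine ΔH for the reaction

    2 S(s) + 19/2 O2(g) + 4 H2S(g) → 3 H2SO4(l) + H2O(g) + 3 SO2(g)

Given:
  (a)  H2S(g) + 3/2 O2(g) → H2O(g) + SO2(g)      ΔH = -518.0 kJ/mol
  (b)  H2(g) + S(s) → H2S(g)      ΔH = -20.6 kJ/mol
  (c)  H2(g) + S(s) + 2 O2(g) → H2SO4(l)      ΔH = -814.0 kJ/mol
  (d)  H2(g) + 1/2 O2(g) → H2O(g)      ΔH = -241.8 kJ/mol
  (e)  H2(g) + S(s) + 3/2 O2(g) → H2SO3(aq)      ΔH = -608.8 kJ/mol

ΔH = -3491.8 kJ/mol

(a) × 3: (3)·(-518.0) = -1554.0 kJ/mol
(b) reversed: +20.6 kJ/mol
(c) × 3: (3)·(-814.0) = -2442.0 kJ/mol
(d) reversed and × 2: (-2)·(-241.8) = +483.6 kJ/mol
(e): not needed.
ΔH = (-1554.0) + (+20.6) + (-2442.0) + (+483.6) = -3491.8 kJ/mol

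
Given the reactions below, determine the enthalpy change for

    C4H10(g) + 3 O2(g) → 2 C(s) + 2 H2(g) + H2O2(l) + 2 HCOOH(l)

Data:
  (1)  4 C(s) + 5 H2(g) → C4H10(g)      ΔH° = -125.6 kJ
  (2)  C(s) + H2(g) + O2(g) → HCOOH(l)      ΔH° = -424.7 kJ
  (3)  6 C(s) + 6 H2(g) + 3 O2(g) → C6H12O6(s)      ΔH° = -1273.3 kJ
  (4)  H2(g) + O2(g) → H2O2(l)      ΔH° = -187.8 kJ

ΔH° = -911.6 kJ

(1) reversed (reverse to put C4H10(g) on the reactant side): +125.6 kJ
(2) × 2 (scale by 2 for the 2 HCOOH(l)): (2)·(-424.7) = -849.4 kJ
(3): not needed (C6H12O6(s) appears nowhere else).
(4) as written (H2O2(l) already on the product side): -187.8 kJ
Summing the manipulated equations, ΔH° = (+125.6) + (-849.4) + (-187.8) = -911.6 kJ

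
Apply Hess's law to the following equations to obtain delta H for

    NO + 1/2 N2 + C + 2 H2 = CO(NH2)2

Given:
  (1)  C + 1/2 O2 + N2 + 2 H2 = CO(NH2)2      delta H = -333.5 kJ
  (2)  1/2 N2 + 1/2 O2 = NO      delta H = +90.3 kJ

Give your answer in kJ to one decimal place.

(1) as written: -333.5 kJ
(2) reversed: -90.3 kJ
Since enthalpy is a state function, delta H = (1)·(-333.5) + (-1)·(+90.3) = -423.8 kJ

delta H = -423.8 kJ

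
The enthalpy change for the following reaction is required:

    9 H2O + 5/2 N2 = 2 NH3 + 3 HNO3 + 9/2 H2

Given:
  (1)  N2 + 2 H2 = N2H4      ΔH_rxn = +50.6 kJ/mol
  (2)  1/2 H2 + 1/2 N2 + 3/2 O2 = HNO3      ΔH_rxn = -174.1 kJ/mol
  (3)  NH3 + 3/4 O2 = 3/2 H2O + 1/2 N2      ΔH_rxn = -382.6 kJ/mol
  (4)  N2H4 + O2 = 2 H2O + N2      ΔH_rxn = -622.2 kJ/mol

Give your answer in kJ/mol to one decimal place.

(1) reversed and × 3: (-3)·(+50.6) = -151.8 kJ/mol
(2) × 3: (3)·(-174.1) = -522.3 kJ/mol
(3) reversed and × 2: (-2)·(-382.6) = +765.2 kJ/mol
(4) reversed and × 3: (-3)·(-622.2) = +1866.6 kJ/mol
Summing the manipulated equations, ΔH_rxn = (-3)·(+50.6) + (3)·(-174.1) + (-2)·(-382.6) + (-3)·(-622.2) = 1957.7 kJ/mol

ΔH_rxn = 1957.7 kJ/mol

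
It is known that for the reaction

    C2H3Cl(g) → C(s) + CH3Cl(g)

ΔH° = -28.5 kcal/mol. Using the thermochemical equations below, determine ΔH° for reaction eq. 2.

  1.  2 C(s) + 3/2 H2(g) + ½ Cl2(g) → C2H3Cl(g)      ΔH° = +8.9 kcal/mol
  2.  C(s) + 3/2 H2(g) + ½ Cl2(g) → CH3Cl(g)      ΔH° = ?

ΔH° = -19.6 kcal/mol

eq. 1 reversed (C2H3Cl(g) must end up as a reactant): -8.9 kcal/mol
eq. 2 as written (CH3Cl(g) already on the product side): contributes x
-28.5 = (-8.9) + x
x = (-28.5 − (-8.9)) / (1) = -19.6 kcal/mol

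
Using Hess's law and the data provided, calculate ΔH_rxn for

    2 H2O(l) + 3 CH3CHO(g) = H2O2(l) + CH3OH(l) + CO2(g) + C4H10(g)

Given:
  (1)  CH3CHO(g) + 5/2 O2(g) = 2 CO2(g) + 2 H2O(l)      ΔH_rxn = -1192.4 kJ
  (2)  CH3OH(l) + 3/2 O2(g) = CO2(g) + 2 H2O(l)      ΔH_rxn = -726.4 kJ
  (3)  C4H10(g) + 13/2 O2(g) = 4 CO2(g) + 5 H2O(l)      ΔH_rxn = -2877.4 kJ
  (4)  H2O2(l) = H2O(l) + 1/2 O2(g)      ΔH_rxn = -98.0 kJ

(1) × 3: (3)·(-1192.4) = -3577.2 kJ
(2) reversed: +726.4 kJ
(3) reversed: +2877.4 kJ
(4) reversed: +98.0 kJ
Summing the manipulated equations, ΔH_rxn = (-3577.2) + (+726.4) + (+2877.4) + (+98.0) = 124.6 kJ

ΔH_rxn = 124.6 kJ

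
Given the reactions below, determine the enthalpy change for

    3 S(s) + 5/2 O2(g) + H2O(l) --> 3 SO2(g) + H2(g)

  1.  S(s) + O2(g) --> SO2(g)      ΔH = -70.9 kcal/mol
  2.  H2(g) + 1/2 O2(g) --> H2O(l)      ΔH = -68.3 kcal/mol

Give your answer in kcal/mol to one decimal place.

eq. 1 × 3 (scale by 3 for the 3 SO2(g)): (3)·(-70.9) = -212.7 kcal/mol
eq. 2 reversed (reverse to put H2O(l) on the reactant side): +68.3 kcal/mol
Combining the equations, ΔH = (3)·(-70.9) + (-1)·(-68.3) = -144.4 kcal/mol

ΔH = -144.4 kcal/mol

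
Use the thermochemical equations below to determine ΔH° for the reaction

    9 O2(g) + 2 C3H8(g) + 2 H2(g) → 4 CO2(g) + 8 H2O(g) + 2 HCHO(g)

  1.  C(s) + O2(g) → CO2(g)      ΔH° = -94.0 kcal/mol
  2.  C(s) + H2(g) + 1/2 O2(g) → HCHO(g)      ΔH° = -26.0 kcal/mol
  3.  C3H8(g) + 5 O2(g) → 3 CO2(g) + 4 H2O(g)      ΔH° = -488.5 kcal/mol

eq. 1 reversed and × 2: (-2)·(-94.0) = +188.0 kcal/mol
eq. 2 × 2: (2)·(-26.0) = -52.0 kcal/mol
eq. 3 × 2: (2)·(-488.5) = -977.0 kcal/mol
By Hess's law, ΔH° = (+188.0) + (-52.0) + (-977.0) = -841.0 kcal/mol

ΔH° = -841.0 kcal/mol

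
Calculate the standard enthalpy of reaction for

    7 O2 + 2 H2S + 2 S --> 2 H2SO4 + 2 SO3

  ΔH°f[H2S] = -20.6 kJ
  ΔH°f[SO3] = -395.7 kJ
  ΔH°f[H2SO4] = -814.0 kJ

ΔH°rxn = Σ nΔHf°(products) − Σ nΔHf°(reactants).
Products: 2·(-814.0) + 2·(-395.7) = -2419.4
Reactants: 7·(+0.0) + 2·(-20.6) + 2·(+0.0) = -41.2
ΔH°rxn = (-2419.4) − (-41.2) = -2378.2 kJ

ΔH°rxn = -2378.2 kJ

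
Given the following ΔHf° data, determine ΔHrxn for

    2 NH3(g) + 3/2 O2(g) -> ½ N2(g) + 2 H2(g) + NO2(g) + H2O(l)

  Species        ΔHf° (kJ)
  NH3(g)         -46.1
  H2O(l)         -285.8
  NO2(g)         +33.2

ΔHrxn = -160.4 kJ

Products: 1/2·(+0.0) + 2·(+0.0) + 1·(+33.2) + 1·(-285.8) = -252.6
Reactants: 2·(-46.1) + 3/2·(+0.0) = -92.2
ΔHrxn = (-252.6) − (-92.2) = -160.4 kJ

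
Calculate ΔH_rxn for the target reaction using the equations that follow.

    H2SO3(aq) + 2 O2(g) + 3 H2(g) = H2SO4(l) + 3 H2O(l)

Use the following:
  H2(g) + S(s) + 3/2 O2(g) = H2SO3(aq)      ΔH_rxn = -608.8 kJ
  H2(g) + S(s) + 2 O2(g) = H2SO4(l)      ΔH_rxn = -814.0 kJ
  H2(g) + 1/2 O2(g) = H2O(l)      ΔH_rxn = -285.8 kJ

equation 1 reversed (reverse to put H2SO3(aq) on the reactant side): +608.8 kJ
equation 2 as written (H2SO4(l) already on the product side): -814.0 kJ
equation 3 × 3 (scale by 3 for the 3 H2O(l)): (3)·(-285.8) = -857.4 kJ
By Hess's law, ΔH_rxn = (-1)·(-608.8) + (1)·(-814.0) + (3)·(-285.8) = -1062.6 kJ

ΔH_rxn = -1062.6 kJ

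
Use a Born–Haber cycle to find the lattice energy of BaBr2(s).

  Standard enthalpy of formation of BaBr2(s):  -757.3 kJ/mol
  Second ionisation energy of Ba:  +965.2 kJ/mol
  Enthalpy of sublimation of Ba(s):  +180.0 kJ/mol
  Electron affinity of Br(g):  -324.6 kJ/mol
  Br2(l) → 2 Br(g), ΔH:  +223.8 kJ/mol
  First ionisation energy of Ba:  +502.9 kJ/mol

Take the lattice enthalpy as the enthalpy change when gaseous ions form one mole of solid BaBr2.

U = -1980.0 kJ/mol

ΔHf° = 1·ΔHsub + 1·(ΣIE) + 1·D(Br2) + 2·EA + U
-757.3 = 1·(+180.0) + 1·(+1468.1) + 1·(+223.8) + 2·(-324.6) + U
U = -757.3 − (+1222.7) = -1980.0 kJ/mol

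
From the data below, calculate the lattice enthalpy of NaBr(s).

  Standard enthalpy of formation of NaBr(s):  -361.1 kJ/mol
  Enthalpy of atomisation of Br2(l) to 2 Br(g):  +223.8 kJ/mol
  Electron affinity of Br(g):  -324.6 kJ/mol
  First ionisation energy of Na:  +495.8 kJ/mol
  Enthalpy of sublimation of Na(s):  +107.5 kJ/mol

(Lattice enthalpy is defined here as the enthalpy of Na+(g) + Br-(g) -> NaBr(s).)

ΔHf° = 1·ΔHsub + 1·(ΣIE) + 1/2·D(Br2) + 1·EA + U
-361.1 = 1·(+107.5) + 1·(+495.8) + 1/2·(+223.8) + 1·(-324.6) + U
U = -361.1 − (+390.6) = -751.7 kJ/mol

U = -751.7 kJ/mol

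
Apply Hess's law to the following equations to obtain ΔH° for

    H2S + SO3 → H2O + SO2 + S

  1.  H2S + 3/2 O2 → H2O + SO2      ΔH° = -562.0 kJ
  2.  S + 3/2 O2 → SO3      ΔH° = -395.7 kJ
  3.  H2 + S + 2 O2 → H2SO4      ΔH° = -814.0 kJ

eq. 1 as written: -562.0 kJ
eq. 2 reversed: +395.7 kJ
eq. 3: not needed.
ΔH° = (-562.0) + (+395.7) = -166.3 kJ

ΔH° = -166.3 kJ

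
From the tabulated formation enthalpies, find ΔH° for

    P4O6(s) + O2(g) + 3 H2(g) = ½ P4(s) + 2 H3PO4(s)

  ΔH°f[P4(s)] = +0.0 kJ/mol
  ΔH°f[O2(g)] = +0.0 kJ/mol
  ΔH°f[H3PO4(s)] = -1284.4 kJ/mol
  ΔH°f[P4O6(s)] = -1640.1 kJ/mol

ΔH° = -928.7 kJ/mol

Products: 1/2·(+0.0) + 2·(-1284.4) = -2568.8
Reactants: 1·(-1640.1) + 1·(+0.0) + 3·(+0.0) = -1640.1
ΔH° = (-2568.8) − (-1640.1) = -928.7 kJ/mol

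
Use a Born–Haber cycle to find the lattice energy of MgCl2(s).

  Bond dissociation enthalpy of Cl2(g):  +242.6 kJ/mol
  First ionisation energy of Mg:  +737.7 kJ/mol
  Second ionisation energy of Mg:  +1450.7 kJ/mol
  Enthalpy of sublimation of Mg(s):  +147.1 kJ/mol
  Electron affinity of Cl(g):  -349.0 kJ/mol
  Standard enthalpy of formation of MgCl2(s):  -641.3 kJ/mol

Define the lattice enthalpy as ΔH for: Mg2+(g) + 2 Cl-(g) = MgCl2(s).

U = -2521.4 kJ/mol

ΔHf° = 1·ΔHsub + 1·(ΣIE) + 1·D(Cl2) + 2·EA + U
-641.3 = 1·(+147.1) + 1·(+2188.4) + 1·(+242.6) + 2·(-349.0) + U
U = -641.3 − (+1880.1) = -2521.4 kJ/mol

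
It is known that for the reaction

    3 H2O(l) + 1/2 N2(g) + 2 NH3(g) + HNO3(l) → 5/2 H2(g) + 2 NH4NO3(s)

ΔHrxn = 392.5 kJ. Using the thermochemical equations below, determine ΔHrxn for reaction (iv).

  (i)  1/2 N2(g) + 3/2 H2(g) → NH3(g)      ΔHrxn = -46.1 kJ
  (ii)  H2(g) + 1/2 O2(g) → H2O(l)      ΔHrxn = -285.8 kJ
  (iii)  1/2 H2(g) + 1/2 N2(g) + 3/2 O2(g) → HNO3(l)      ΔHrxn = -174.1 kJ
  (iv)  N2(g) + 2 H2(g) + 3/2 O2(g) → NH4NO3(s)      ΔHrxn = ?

ΔHrxn = -365.6 kJ

(i) reversed and × 2 (NH3(g) must end up as a reactant; ×2 to match 2 NH3(g) in the target): (-2)·(-46.1) = +92.2 kJ
(ii) reversed and × 3 (reverse to put H2O(l) on the reactant side; ×3 to match 3 H2O(l) in the target): (-3)·(-285.8) = +857.4 kJ
(iii) reversed (reverse to put HNO3(l) on the reactant side): +174.1 kJ
(iv) × 2 (×2 to match 2 NH4NO3(s) in the target): contributes 2·x
+392.5 = (+92.2) + (+857.4) + (+174.1) + 2·x
x = (+392.5 − (+1123.7)) / (2) = -365.6 kJ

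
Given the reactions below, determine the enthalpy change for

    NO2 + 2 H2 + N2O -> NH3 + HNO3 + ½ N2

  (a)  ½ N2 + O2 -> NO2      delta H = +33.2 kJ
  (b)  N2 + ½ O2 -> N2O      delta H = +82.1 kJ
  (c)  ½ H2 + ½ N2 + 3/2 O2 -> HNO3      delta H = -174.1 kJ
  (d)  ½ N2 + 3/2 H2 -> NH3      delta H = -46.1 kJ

delta H = -335.5 kJ

(a) reversed (reverse to put NO2 on the reactant side): -33.2 kJ
(b) reversed (reverse to put N2O on the reactant side): -82.1 kJ
(c) as written (HNO3 already on the product side): -174.1 kJ
(d) as written (NH3 already on the product side): -46.1 kJ
By Hess's law, delta H = (-33.2) + (-82.1) + (-174.1) + (-46.1) = -335.5 kJ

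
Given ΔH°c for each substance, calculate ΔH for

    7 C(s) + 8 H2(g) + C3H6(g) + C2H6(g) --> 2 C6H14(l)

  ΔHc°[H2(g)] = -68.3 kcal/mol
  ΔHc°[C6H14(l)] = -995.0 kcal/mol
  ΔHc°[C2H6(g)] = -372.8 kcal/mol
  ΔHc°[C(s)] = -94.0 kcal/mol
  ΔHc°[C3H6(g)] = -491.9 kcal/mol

ΔH = -79.1 kcal/mol

With combustion enthalpies, reactants minus products:
= [7·(-94.0) + 8·(-68.3) + 1·(-491.9) + 1·(-372.8)] − [2·(-995.0)]
= -79.1 kcal/mol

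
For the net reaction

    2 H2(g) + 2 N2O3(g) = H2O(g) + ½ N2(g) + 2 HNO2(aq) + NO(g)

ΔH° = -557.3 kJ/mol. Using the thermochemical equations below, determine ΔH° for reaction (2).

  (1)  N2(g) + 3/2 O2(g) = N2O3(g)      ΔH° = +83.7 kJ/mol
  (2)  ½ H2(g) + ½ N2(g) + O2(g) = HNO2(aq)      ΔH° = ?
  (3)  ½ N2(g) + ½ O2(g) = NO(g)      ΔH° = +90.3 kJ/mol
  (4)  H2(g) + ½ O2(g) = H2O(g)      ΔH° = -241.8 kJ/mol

ΔH° = -119.2 kJ/mol

(1) reversed and × 2 (reverse to put N2O3(g) on the reactant side; scale by 2 for the 2 N2O3(g)): (-2)·(+83.7) = -167.4 kJ/mol
(2) × 2 (scale by 2 for the 2 HNO2(aq)): contributes 2·x
(3) as written (NO(g) already on the product side): +90.3 kJ/mol
(4) as written (H2O(g) already on the product side): -241.8 kJ/mol
-557.3 = (-167.4) + (+90.3) + (-241.8) + 2·x
x = (-557.3 − (-318.9)) / (2) = -119.2 kJ/mol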